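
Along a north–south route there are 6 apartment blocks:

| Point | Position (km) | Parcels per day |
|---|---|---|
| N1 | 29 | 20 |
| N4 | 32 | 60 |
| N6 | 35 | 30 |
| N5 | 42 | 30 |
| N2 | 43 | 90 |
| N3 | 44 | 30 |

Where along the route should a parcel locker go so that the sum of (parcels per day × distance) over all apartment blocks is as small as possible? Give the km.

For a sum of weighted absolute distances on a line, the optimum is the weighted median (not the mean). Total weight W = 260; half-weight = 130.
Sort by position and accumulate weight:
  km 29 (N1, w=20) → cum 20
  km 32 (N4, w=60) → cum 80
  km 35 (N6, w=30) → cum 110
  km 42 (N5, w=30) → cum 140  ≥ 130 → median here
  km 43 (N2, w=90) → cum 230
  km 44 (N3, w=30) → cum 260
Optimal location: km 42.

x = 42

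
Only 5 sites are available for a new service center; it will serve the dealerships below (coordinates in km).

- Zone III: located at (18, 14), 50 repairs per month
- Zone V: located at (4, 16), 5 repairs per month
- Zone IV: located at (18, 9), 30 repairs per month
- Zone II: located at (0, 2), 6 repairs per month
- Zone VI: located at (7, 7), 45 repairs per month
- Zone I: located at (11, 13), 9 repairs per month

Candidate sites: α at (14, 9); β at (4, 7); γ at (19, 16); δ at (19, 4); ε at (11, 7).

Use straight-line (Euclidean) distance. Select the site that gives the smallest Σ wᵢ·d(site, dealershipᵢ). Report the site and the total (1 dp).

Total weighted distance at each candidate:
  α (14, 9): total = 967.7
  β (4, 7): total = 1508.3
  γ (19, 16): total = 1292.4
  δ (19, 4): total = 1531.1
  ε (11, 7): total = 1076.9
Minimum is at α with total 967.7 km.

α, total 967.7 km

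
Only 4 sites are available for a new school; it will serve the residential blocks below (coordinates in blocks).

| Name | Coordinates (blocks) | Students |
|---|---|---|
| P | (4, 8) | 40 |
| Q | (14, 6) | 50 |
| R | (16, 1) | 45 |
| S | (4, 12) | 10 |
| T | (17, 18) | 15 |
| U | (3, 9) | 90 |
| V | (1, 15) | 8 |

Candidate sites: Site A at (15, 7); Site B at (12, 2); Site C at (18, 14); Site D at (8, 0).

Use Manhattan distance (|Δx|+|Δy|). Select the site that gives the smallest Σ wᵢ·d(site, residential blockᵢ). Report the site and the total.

Site A, total 2686 blocks

Total weighted distance at each candidate:
  Site A (15, 7): total = 2686
  Site B (12, 2): total = 3212
  Site C (18, 14): total = 4254
  Site D (8, 0): total = 3486
Minimum is at Site A with total 2686 blocks.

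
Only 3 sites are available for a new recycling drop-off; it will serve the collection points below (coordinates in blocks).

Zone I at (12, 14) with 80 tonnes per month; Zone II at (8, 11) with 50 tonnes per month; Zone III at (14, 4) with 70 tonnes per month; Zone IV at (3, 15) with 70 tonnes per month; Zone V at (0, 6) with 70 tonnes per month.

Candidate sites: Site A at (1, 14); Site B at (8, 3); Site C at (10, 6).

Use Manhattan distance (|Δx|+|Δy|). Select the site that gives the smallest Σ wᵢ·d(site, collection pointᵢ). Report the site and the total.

Site C, total 3390 blocks

Total weighted distance at each candidate:
  Site A (1, 14): total = 3830
  Site B (8, 3): total = 4050
  Site C (10, 6): total = 3390
Minimum is at Site C with total 3390 blocks.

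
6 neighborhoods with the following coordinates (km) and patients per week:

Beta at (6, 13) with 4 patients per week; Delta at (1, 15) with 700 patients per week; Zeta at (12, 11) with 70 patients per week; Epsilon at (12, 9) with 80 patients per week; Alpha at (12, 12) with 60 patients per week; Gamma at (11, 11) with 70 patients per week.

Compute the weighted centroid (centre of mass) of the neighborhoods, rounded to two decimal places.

The minimiser of Σwᵢ‖p−pᵢ‖² is the weighted centroid p* = (Σwᵢpᵢ)/(Σwᵢ).
Σwᵢ = 984.
Σwᵢxᵢ = 4·6 + 700·1 + 70·12 + 80·12 + 60·12 + 70·11 = 4014.
Σwᵢyᵢ = 4·13 + 700·15 + 70·11 + 80·9 + 60·12 + 70·11 = 13532.
x* = 4014/984 = 4.08, y* = 13532/984 = 13.75.

(4.08, 13.75)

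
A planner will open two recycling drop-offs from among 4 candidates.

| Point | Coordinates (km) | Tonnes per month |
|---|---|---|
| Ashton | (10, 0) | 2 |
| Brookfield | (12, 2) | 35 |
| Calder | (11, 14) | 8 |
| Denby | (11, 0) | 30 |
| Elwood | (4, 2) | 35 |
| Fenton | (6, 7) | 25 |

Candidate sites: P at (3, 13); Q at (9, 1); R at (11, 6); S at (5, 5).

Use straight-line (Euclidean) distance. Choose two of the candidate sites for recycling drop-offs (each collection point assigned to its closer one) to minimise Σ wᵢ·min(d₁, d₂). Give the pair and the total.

Evaluate every pair (each demand assigned to the nearer of the two):
  {Q, S}: total = 433.7
  {Q, R}: total = 550.5
  {R, S}: total = 567.1
  {P, Q}: total = 591.3
  {P, S}: total = 746.1
  {P, R}: total = 810.1
Best pair: {Q, S} with total 433.7.

{Q, S}, total 433.7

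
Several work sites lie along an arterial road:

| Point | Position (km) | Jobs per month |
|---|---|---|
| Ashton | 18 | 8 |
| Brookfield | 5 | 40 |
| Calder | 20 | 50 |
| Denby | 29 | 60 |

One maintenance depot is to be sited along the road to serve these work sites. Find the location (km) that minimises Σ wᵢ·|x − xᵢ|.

x = 20

For a sum of weighted absolute distances on a line, the optimum is the weighted median (not the mean). Total weight W = 158; half-weight = 79.
Sort by position and accumulate weight:
  km 5 (Brookfield, w=40) → cum 40
  km 18 (Ashton, w=8) → cum 48
  km 20 (Calder, w=50) → cum 98  ≥ 79 → median here
  km 29 (Denby, w=60) → cum 158
Optimal location: km 20.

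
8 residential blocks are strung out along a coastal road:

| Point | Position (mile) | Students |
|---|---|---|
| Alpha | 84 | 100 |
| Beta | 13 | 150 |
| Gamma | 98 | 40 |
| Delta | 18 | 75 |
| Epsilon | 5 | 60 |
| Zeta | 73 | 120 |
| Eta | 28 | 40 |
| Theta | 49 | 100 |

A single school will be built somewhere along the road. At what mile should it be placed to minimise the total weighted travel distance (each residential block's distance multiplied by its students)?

x = 49

For a sum of weighted absolute distances on a line, the optimum is the weighted median (not the mean). Total weight W = 685; half-weight = 342.5.
Sort by position and accumulate weight:
  mile 5 (Epsilon, w=60) → cum 60
  mile 13 (Beta, w=150) → cum 210
  mile 18 (Delta, w=75) → cum 285
  mile 28 (Eta, w=40) → cum 325
  mile 49 (Theta, w=100) → cum 425  ≥ 342.5 → median here
  mile 73 (Zeta, w=120) → cum 545
  mile 84 (Alpha, w=100) → cum 645
  mile 98 (Gamma, w=40) → cum 685
Optimal location: mile 49.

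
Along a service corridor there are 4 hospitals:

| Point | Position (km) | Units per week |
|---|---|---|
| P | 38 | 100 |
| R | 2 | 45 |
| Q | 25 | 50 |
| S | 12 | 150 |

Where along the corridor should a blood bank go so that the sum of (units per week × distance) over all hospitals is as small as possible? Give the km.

x = 12

For a sum of weighted absolute distances on a line, the optimum is the weighted median (not the mean). Total weight W = 345; half-weight = 172.5.
Sort by position and accumulate weight:
  km 2 (R, w=45) → cum 45
  km 12 (S, w=150) → cum 195  ≥ 172.5 → median here
  km 25 (Q, w=50) → cum 245
  km 38 (P, w=100) → cum 345
Optimal location: km 12.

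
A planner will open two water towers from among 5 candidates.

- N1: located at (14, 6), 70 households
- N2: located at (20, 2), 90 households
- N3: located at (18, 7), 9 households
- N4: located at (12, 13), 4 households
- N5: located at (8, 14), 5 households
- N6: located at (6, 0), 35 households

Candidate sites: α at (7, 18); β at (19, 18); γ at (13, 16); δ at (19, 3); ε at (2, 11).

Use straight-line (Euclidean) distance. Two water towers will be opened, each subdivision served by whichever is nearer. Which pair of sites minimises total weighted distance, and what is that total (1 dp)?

Evaluate every pair (each demand assigned to the nearer of the two):
  {δ, ε}: total = 1056.6
  {γ, δ}: total = 1079.1
  {α, δ}: total = 1088.4
  {β, δ}: total = 1132.4
  {γ, ε}: total = 2654.1
  {α, γ}: total = 2849.4
  {β, γ}: total = 2855.7
  {β, ε}: total = 2929.8
  {α, β}: total = 3132.1
  {α, ε}: total = 3319.8
Best pair: {δ, ε} with total 1056.6.

{δ, ε}, total 1056.6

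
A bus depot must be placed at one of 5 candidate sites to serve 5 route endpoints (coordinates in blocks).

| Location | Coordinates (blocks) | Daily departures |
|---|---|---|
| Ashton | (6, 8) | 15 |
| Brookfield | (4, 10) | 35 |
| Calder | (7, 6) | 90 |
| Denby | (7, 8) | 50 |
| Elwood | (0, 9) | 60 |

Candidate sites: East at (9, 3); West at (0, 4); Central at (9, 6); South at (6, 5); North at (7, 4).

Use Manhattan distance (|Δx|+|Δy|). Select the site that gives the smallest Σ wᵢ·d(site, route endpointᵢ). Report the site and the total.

Total weighted distance at each candidate:
  East (9, 3): total = 2240
  West (0, 4): total = 2160
  Central (9, 6): total = 1490
  South (6, 5): total = 1270
  North (7, 4): total = 1490
Minimum is at South with total 1270 blocks.

South, total 1270 blocks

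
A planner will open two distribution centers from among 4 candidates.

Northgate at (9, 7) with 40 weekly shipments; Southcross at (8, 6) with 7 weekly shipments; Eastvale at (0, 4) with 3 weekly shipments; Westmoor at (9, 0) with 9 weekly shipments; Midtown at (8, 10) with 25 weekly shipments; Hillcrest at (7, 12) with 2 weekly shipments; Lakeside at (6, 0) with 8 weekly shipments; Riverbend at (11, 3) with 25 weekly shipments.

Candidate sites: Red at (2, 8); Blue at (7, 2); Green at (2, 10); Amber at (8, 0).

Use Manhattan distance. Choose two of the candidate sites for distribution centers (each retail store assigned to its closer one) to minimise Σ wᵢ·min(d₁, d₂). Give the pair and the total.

Evaluate every pair (each demand assigned to the nearer of the two):
  {Blue, Green}: total = 688
  {Green, Amber}: total = 725
  {Red, Blue}: total = 736
  {Blue, Amber}: total = 737
  {Red, Amber}: total = 773
  {Red, Green}: total = 1139
Best pair: {Blue, Green} with total 688.

{Blue, Green}, total 688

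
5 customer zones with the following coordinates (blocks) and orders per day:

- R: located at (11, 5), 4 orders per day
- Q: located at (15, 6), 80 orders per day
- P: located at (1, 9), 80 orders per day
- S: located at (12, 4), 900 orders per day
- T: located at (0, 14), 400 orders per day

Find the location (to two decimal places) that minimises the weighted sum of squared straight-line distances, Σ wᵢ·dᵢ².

(8.28, 7.12)

The minimiser of Σwᵢ‖p−pᵢ‖² is the weighted centroid p* = (Σwᵢpᵢ)/(Σwᵢ).
Σwᵢ = 1464.
Σwᵢxᵢ = 4·11 + 80·15 + 80·1 + 900·12 + 400·0 = 12124.
Σwᵢyᵢ = 4·5 + 80·6 + 80·9 + 900·4 + 400·14 = 10420.
x* = 12124/1464 = 8.28, y* = 10420/1464 = 7.12.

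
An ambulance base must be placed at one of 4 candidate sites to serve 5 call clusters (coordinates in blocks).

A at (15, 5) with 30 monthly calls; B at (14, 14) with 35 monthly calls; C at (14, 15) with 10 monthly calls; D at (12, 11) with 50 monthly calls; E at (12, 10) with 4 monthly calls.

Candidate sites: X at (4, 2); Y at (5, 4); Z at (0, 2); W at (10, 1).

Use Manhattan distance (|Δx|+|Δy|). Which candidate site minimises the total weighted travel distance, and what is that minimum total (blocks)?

Total weighted distance at each candidate:
  X (4, 2): total = 2334
  Y (5, 4): total = 1947
  Z (0, 2): total = 2850
  W (10, 1): total = 1689
Minimum is at W with total 1689 blocks.

W, total 1689 blocks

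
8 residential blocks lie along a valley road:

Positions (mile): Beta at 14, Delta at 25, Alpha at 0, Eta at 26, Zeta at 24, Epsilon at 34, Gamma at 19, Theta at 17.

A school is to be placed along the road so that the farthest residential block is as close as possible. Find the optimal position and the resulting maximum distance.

location 17, max distance 17

The 1-center on a line is the midpoint of the two extreme points: leftmost at 0, rightmost at 34.
Optimal location = (0 + 34)/2 = 17; maximum distance = (34 − 0)/2 = 17.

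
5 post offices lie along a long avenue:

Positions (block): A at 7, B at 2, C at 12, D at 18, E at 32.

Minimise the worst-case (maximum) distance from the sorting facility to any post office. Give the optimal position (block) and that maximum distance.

The 1-center on a line is the midpoint of the two extreme points: leftmost at 2, rightmost at 32.
Optimal location = (2 + 32)/2 = 17; maximum distance = (32 − 2)/2 = 15.

location 17, max distance 15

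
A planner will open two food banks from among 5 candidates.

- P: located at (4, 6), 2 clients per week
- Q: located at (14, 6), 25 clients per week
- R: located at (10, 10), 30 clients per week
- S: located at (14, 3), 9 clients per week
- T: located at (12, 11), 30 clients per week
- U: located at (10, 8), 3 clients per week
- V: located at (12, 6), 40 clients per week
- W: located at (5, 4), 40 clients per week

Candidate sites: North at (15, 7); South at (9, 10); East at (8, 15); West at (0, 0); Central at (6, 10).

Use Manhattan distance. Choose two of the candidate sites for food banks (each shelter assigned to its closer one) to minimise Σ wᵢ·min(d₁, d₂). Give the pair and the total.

Evaluate every pair (each demand assigned to the nearer of the two):
  {North, South}: total = 832
  {North, Central}: total = 895
  {South, Central}: total = 1064
  {North, West}: total = 1103
  {South, West}: total = 1150
  {South, East}: total = 1190
  {North, East}: total = 1237
  {East, Central}: total = 1475
  {West, Central}: total = 1475
  {East, West}: total = 1905
Best pair: {North, South} with total 832.

{North, South}, total 832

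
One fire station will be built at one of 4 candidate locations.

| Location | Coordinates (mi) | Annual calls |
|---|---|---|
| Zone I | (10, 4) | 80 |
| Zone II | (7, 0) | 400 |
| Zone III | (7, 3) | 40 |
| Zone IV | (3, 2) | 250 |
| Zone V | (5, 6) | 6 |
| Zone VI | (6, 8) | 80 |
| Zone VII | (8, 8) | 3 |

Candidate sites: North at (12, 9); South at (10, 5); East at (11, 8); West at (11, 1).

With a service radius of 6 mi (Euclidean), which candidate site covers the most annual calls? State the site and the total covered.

Coverage radius r = 6 mi; a point is covered iff (Δx)²+(Δy)² ≤ 6² = 36.
  North (12, 9): covers {Zone I, Zone VII} → 83
  South (10, 5): covers {Zone I, Zone II, Zone III, Zone V, Zone VI, Zone VII} → 609
  East (11, 8): covers {Zone I, Zone VI, Zone VII} → 163
  West (11, 1): covers {Zone I, Zone II, Zone III} → 520
Maximum coverage at South: 609 annual calls.

South, covering 609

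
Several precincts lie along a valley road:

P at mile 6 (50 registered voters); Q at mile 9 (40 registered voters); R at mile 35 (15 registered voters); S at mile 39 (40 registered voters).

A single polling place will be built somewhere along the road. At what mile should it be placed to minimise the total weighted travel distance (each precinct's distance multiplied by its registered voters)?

For a sum of weighted absolute distances on a line, the optimum is the weighted median (not the mean). Total weight W = 145; half-weight = 72.5.
Sort by position and accumulate weight:
  mile 6 (P, w=50) → cum 50
  mile 9 (Q, w=40) → cum 90  ≥ 72.5 → median here
  mile 35 (R, w=15) → cum 105
  mile 39 (S, w=40) → cum 145
Optimal location: mile 9.

x = 9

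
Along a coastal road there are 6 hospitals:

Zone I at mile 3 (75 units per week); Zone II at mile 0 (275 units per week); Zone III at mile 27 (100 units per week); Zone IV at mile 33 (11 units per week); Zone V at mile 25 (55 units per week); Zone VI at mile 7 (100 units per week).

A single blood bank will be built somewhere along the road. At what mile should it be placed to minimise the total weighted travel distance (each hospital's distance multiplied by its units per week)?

For a sum of weighted absolute distances on a line, the optimum is the weighted median (not the mean). Total weight W = 616; half-weight = 308.
Sort by position and accumulate weight:
  mile 0 (Zone II, w=275) → cum 275
  mile 3 (Zone I, w=75) → cum 350  ≥ 308 → median here
  mile 7 (Zone VI, w=100) → cum 450
  mile 25 (Zone V, w=55) → cum 505
  mile 27 (Zone III, w=100) → cum 605
  mile 33 (Zone IV, w=11) → cum 616
Optimal location: mile 3.

x = 3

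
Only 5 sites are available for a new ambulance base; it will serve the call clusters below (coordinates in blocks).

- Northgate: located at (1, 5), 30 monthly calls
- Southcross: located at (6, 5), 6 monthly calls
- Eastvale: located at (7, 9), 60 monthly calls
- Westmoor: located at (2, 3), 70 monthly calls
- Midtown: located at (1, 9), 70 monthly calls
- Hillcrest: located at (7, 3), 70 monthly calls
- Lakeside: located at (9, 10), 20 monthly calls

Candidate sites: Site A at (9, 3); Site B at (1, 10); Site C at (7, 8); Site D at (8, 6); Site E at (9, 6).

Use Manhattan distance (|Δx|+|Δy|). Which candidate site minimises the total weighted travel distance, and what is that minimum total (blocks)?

Total weighted distance at each candidate:
  Site A (9, 3): total = 2560
  Site B (1, 10): total = 2330
  Site C (7, 8): total = 1974
  Site D (8, 6): total = 2208
  Site E (9, 6): total = 2494
Minimum is at Site C with total 1974 blocks.

Site C, total 1974 blocks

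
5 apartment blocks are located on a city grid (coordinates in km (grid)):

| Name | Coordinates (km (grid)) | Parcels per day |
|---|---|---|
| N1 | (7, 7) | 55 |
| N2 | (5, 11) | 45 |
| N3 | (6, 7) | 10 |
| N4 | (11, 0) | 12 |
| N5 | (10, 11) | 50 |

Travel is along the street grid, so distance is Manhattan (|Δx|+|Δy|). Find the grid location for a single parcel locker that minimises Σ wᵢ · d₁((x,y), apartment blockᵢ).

Manhattan distance separates: Σwᵢ(|x−xᵢ|+|y−yᵢ|) = Σwᵢ|x−xᵢ| + Σwᵢ|y−yᵢ|, so x and y are optimised independently as 1-D weighted medians.
Total weight W = 172; half = 86.
x-coordinate, sorted with cumulative weight:
  x=5 (N2, w=45) cum 45
  x=6 (N3, w=10) cum 55
  x=7 (N1, w=55) cum 110  ← median
  x=10 (N5, w=50) cum 160
  x=11 (N4, w=12) cum 172
⇒ x* = 7
y-coordinate, sorted with cumulative weight:
  y=0 (N4, w=12) cum 12
  y=7 (N1, w=55) cum 67
  y=7 (N3, w=10) cum 77
  y=11 (N2, w=45) cum 122  ← median
  y=11 (N5, w=50) cum 172
⇒ y* = 11

(7, 11)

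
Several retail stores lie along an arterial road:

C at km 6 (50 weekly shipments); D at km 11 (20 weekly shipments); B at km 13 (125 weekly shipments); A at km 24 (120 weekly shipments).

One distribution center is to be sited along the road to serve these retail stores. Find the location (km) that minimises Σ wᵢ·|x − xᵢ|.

x = 13

For a sum of weighted absolute distances on a line, the optimum is the weighted median (not the mean). Total weight W = 315; half-weight = 157.5.
Sort by position and accumulate weight:
  km 6 (C, w=50) → cum 50
  km 11 (D, w=20) → cum 70
  km 13 (B, w=125) → cum 195  ≥ 157.5 → median here
  km 24 (A, w=120) → cum 315
Optimal location: km 13.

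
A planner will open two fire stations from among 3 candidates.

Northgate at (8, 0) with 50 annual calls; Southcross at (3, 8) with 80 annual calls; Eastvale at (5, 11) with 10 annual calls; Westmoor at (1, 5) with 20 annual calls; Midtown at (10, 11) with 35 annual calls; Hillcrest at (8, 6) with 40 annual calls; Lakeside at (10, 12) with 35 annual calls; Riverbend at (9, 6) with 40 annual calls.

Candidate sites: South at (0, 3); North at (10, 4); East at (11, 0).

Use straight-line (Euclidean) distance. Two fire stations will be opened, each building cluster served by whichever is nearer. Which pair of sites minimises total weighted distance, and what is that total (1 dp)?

{South, North}, total 1548.4

Evaluate every pair (each demand assigned to the nearer of the two):
  {South, North}: total = 1548.4
  {North, East}: total = 1789.7
  {South, East}: total = 2084.9
Best pair: {South, North} with total 1548.4.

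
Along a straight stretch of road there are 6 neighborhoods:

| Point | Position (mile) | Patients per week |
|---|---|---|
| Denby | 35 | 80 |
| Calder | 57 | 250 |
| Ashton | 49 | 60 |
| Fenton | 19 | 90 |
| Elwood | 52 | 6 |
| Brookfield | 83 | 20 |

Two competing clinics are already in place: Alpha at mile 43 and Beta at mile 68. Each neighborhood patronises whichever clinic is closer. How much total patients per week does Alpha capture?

236

The indifferent point is the midpoint (43+68)/2 = 55.5; neighborhoods left of it (closer to Alpha at 43) go to Alpha, those right go to Beta.
  Fenton at 19 (w=90) → Alpha
  Denby at 35 (w=80) → Alpha
  Ashton at 49 (w=60) → Alpha
  Elwood at 52 (w=6) → Alpha
  Calder at 57 (w=250) → Beta
  Brookfield at 83 (w=20) → Beta
Alpha captures 236; Beta captures 270.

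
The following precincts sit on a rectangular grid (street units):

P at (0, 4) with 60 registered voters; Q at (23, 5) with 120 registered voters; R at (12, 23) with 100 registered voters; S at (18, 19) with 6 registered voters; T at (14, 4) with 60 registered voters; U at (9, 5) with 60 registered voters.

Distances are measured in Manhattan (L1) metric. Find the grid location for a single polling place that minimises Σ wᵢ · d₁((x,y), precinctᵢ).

(12, 5)

Manhattan distance separates: Σwᵢ(|x−xᵢ|+|y−yᵢ|) = Σwᵢ|x−xᵢ| + Σwᵢ|y−yᵢ|, so x and y are optimised independently as 1-D weighted medians.
Total weight W = 406; half = 203.
x-coordinate, sorted with cumulative weight:
  x=0 (P, w=60) cum 60
  x=9 (U, w=60) cum 120
  x=12 (R, w=100) cum 220  ← median
  x=14 (T, w=60) cum 280
  x=18 (S, w=6) cum 286
  x=23 (Q, w=120) cum 406
⇒ x* = 12
y-coordinate, sorted with cumulative weight:
  y=4 (P, w=60) cum 60
  y=4 (T, w=60) cum 120
  y=5 (Q, w=120) cum 240  ← median
  y=5 (U, w=60) cum 300
  y=19 (S, w=6) cum 306
  y=23 (R, w=100) cum 406
⇒ y* = 5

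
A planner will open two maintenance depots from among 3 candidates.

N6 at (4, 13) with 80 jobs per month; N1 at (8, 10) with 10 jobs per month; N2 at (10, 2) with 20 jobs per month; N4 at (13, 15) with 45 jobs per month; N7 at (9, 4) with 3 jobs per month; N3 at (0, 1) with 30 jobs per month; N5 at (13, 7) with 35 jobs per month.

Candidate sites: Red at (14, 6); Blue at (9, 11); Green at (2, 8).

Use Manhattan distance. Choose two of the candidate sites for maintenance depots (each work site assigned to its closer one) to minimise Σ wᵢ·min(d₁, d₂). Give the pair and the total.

Evaluate every pair (each demand assigned to the nearer of the two):
  {Red, Green}: total = 1611
  {Blue, Green}: total = 1711
  {Red, Blue}: total = 1761
Best pair: {Red, Green} with total 1611.

{Red, Green}, total 1611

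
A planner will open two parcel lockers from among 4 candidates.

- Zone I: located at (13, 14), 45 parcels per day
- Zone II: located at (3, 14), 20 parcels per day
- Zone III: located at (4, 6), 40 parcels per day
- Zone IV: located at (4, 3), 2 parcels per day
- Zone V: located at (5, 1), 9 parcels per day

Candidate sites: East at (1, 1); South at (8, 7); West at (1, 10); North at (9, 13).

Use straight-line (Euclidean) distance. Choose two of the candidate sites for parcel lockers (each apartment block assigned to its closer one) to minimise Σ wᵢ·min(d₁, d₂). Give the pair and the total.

{South, North}, total 543.8

Evaluate every pair (each demand assigned to the nearer of the two):
  {South, North}: total = 543.8
  {West, North}: total = 578.9
  {East, North}: total = 583.6
  {South, West}: total = 713.2
  {East, South}: total = 767.3
  {East, West}: total = 901.9
Best pair: {South, North} with total 543.8.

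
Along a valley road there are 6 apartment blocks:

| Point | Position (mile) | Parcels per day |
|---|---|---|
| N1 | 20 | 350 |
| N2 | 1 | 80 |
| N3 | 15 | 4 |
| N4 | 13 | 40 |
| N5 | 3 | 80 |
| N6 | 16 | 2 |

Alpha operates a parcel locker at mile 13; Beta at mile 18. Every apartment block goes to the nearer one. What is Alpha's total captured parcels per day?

The indifferent point is the midpoint (13+18)/2 = 15.5; apartment blocks left of it (closer to Alpha at 13) go to Alpha, those right go to Beta.
  N2 at 1 (w=80) → Alpha
  N5 at 3 (w=80) → Alpha
  N4 at 13 (w=40) → Alpha
  N3 at 15 (w=4) → Alpha
  N6 at 16 (w=2) → Beta
  N1 at 20 (w=350) → Beta
Alpha captures 204; Beta captures 352.

204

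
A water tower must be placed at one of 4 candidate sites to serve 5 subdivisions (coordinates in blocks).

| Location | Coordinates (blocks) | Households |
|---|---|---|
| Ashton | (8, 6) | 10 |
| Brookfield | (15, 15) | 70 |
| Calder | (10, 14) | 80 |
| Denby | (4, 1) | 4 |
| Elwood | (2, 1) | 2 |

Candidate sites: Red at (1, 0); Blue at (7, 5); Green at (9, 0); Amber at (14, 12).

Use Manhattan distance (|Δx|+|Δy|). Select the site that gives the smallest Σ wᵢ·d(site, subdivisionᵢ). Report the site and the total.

Total weighted distance at each candidate:
  Red (1, 0): total = 4020
  Blue (7, 5): total = 2286
  Green (9, 0): total = 2780
  Amber (14, 12): total = 1010
Minimum is at Amber with total 1010 blocks.

Amber, total 1010 blocks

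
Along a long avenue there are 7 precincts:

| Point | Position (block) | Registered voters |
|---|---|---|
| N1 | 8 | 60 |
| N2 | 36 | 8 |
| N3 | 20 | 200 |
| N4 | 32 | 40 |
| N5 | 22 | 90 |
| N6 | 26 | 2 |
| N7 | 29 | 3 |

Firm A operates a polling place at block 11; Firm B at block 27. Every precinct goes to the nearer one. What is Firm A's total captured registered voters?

60

The indifferent point is the midpoint (11+27)/2 = 19; precincts left of it (closer to Firm A at 11) go to Firm A, those right go to Firm B.
  N1 at 8 (w=60) → Firm A
  N3 at 20 (w=200) → Firm B
  N5 at 22 (w=90) → Firm B
  N6 at 26 (w=2) → Firm B
  N7 at 29 (w=3) → Firm B
  N4 at 32 (w=40) → Firm B
  N2 at 36 (w=8) → Firm B
Firm A captures 60; Firm B captures 343.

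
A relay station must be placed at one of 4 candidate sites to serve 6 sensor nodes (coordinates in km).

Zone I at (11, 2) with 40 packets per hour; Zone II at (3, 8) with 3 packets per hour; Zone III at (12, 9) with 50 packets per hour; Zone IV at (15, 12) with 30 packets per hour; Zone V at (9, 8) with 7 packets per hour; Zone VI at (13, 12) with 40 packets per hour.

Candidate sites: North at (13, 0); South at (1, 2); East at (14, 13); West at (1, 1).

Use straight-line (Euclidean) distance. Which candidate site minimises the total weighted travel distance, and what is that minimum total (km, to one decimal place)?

Total weighted distance at each candidate:
  North (13, 0): total = 1511.9
  South (1, 2): total = 2281.9
  East (14, 13): total = 864.4
  West (1, 1): total = 2363.6
Minimum is at East with total 864.4 km.

East, total 864.4 km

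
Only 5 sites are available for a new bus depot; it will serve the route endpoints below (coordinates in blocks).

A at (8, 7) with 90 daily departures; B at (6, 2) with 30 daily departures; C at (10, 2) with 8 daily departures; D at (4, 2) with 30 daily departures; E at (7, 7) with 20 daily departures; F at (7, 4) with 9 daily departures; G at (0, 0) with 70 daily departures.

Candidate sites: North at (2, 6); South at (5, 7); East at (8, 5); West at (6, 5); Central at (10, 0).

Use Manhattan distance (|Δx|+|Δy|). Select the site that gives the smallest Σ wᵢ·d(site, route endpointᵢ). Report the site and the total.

West, total 1504 blocks

Total weighted distance at each candidate:
  North (2, 6): total = 1889
  South (5, 7): total = 1635
  East (8, 5): total = 1568
  West (6, 5): total = 1504
  Central (10, 0): total = 2209
Minimum is at West with total 1504 blocks.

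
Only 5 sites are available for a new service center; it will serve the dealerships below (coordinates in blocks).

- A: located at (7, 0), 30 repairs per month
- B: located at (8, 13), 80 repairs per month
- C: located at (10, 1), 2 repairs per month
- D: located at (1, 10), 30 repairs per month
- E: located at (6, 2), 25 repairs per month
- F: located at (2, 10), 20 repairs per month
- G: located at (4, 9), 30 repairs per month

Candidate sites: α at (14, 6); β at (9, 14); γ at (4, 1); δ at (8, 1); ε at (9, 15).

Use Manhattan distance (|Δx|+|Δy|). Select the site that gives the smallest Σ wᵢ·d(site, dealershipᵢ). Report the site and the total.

β, total 1923 blocks

Total weighted distance at each candidate:
  α (14, 6): total = 2968
  β (9, 14): total = 1923
  γ (4, 1): total = 2307
  δ (8, 1): total = 2239
  ε (9, 15): total = 2140
Minimum is at β with total 1923 blocks.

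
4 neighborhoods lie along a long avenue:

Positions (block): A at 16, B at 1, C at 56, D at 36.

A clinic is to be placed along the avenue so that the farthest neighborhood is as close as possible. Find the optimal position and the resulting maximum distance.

location 28.5, max distance 27.5

The 1-center on a line is the midpoint of the two extreme points: leftmost at 1, rightmost at 56.
Optimal location = (1 + 56)/2 = 28.5; maximum distance = (56 − 1)/2 = 27.5.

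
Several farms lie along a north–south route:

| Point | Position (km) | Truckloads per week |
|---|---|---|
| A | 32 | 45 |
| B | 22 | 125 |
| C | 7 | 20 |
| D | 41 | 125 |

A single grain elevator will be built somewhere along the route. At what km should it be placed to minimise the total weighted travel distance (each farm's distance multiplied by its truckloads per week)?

x = 32

For a sum of weighted absolute distances on a line, the optimum is the weighted median (not the mean). Total weight W = 315; half-weight = 157.5.
Sort by position and accumulate weight:
  km 7 (C, w=20) → cum 20
  km 22 (B, w=125) → cum 145
  km 32 (A, w=45) → cum 190  ≥ 157.5 → median here
  km 41 (D, w=125) → cum 315
Optimal location: km 32.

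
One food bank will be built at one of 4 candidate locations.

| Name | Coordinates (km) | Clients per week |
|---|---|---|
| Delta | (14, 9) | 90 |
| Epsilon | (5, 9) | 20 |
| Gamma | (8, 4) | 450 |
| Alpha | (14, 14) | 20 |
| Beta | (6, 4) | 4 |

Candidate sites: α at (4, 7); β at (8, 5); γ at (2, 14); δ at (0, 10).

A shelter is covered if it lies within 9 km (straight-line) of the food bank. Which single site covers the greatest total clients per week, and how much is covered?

Coverage radius r = 9 km; a point is covered iff (Δx)²+(Δy)² ≤ 9² = 81.
  α (4, 7): covers {Epsilon, Gamma, Beta} → 474
  β (8, 5): covers {Delta, Epsilon, Gamma, Beta} → 564
  γ (2, 14): covers {Epsilon} → 20
  δ (0, 10): covers {Epsilon, Beta} → 24
Maximum coverage at β: 564 clients per week.

β, covering 564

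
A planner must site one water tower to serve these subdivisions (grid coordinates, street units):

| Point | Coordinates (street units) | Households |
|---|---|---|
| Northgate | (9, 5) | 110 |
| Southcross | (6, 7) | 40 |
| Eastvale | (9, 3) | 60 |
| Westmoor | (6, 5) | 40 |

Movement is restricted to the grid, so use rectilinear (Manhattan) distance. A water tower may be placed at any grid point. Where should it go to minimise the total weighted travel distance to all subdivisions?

Manhattan distance separates: Σwᵢ(|x−xᵢ|+|y−yᵢ|) = Σwᵢ|x−xᵢ| + Σwᵢ|y−yᵢ|, so x and y are optimised independently as 1-D weighted medians.
Total weight W = 250; half = 125.
x-coordinate, sorted with cumulative weight:
  x=6 (Southcross, w=40) cum 40
  x=6 (Westmoor, w=40) cum 80
  x=9 (Northgate, w=110) cum 190  ← median
  x=9 (Eastvale, w=60) cum 250
⇒ x* = 9
y-coordinate, sorted with cumulative weight:
  y=3 (Eastvale, w=60) cum 60
  y=5 (Northgate, w=110) cum 170  ← median
  y=5 (Westmoor, w=40) cum 210
  y=7 (Southcross, w=40) cum 250
⇒ y* = 5

(9, 5)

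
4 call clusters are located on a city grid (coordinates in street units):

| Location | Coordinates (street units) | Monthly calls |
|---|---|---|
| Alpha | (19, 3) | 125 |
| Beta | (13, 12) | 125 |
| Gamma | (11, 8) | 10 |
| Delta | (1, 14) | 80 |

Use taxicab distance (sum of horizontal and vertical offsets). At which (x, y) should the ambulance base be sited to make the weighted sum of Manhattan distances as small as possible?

(13, 12)

Manhattan distance separates: Σwᵢ(|x−xᵢ|+|y−yᵢ|) = Σwᵢ|x−xᵢ| + Σwᵢ|y−yᵢ|, so x and y are optimised independently as 1-D weighted medians.
Total weight W = 340; half = 170.
x-coordinate, sorted with cumulative weight:
  x=1 (Delta, w=80) cum 80
  x=11 (Gamma, w=10) cum 90
  x=13 (Beta, w=125) cum 215  ← median
  x=19 (Alpha, w=125) cum 340
⇒ x* = 13
y-coordinate, sorted with cumulative weight:
  y=3 (Alpha, w=125) cum 125
  y=8 (Gamma, w=10) cum 135
  y=12 (Beta, w=125) cum 260  ← median
  y=14 (Delta, w=80) cum 340
⇒ y* = 12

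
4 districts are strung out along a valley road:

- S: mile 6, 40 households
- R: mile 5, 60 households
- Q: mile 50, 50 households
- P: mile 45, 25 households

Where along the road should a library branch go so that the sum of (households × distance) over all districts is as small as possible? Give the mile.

For a sum of weighted absolute distances on a line, the optimum is the weighted median (not the mean). Total weight W = 175; half-weight = 87.5.
Sort by position and accumulate weight:
  mile 5 (R, w=60) → cum 60
  mile 6 (S, w=40) → cum 100  ≥ 87.5 → median here
  mile 45 (P, w=25) → cum 125
  mile 50 (Q, w=50) → cum 175
Optimal location: mile 6.

x = 6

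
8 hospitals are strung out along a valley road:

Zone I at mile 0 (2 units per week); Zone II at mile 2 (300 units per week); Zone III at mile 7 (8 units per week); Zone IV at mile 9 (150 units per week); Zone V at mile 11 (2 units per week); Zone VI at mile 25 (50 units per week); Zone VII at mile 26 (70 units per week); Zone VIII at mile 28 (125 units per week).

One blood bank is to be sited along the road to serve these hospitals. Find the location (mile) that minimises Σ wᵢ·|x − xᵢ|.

x = 9

For a sum of weighted absolute distances on a line, the optimum is the weighted median (not the mean). Total weight W = 707; half-weight = 353.5.
Sort by position and accumulate weight:
  mile 0 (Zone I, w=2) → cum 2
  mile 2 (Zone II, w=300) → cum 302
  mile 7 (Zone III, w=8) → cum 310
  mile 9 (Zone IV, w=150) → cum 460  ≥ 353.5 → median here
  mile 11 (Zone V, w=2) → cum 462
  mile 25 (Zone VI, w=50) → cum 512
  mile 26 (Zone VII, w=70) → cum 582
  mile 28 (Zone VIII, w=125) → cum 707
Optimal location: mile 9.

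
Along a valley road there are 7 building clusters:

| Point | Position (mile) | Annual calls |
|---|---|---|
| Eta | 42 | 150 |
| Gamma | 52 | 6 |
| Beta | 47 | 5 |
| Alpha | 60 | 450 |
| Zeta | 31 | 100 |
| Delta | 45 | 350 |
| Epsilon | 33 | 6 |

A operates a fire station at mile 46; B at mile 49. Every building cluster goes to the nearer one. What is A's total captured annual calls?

611

The indifferent point is the midpoint (46+49)/2 = 47.5; building clusters left of it (closer to A at 46) go to A, those right go to B.
  Zeta at 31 (w=100) → A
  Epsilon at 33 (w=6) → A
  Eta at 42 (w=150) → A
  Delta at 45 (w=350) → A
  Beta at 47 (w=5) → A
  Gamma at 52 (w=6) → B
  Alpha at 60 (w=450) → B
A captures 611; B captures 456.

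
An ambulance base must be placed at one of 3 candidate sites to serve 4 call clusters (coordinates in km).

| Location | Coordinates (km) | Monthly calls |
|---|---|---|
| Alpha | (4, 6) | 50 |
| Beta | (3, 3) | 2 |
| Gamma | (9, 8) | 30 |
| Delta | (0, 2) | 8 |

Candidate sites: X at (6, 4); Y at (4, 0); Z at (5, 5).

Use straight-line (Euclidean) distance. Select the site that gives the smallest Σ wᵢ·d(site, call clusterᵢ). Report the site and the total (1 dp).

Z, total 273.0 km

Total weighted distance at each candidate:
  X (6, 4): total = 348.3
  Y (4, 0): total = 625.1
  Z (5, 5): total = 273.0
Minimum is at Z with total 273.0 km.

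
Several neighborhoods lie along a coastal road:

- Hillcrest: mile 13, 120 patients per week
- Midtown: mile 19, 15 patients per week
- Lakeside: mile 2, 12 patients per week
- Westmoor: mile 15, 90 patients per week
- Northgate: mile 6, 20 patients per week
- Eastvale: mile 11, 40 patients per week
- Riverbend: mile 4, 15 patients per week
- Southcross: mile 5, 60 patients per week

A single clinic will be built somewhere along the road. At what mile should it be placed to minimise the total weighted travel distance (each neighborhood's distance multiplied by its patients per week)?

x = 13

For a sum of weighted absolute distances on a line, the optimum is the weighted median (not the mean). Total weight W = 372; half-weight = 186.
Sort by position and accumulate weight:
  mile 2 (Lakeside, w=12) → cum 12
  mile 4 (Riverbend, w=15) → cum 27
  mile 5 (Southcross, w=60) → cum 87
  mile 6 (Northgate, w=20) → cum 107
  mile 11 (Eastvale, w=40) → cum 147
  mile 13 (Hillcrest, w=120) → cum 267  ≥ 186 → median here
  mile 15 (Westmoor, w=90) → cum 357
  mile 19 (Midtown, w=15) → cum 372
Optimal location: mile 13.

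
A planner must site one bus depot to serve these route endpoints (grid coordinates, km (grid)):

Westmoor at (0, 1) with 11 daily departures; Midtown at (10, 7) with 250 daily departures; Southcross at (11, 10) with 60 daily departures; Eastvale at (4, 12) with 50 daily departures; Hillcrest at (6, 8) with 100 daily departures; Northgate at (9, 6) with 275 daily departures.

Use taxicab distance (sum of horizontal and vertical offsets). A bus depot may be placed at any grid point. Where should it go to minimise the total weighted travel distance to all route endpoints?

Manhattan distance separates: Σwᵢ(|x−xᵢ|+|y−yᵢ|) = Σwᵢ|x−xᵢ| + Σwᵢ|y−yᵢ|, so x and y are optimised independently as 1-D weighted medians.
Total weight W = 746; half = 373.
x-coordinate, sorted with cumulative weight:
  x=0 (Westmoor, w=11) cum 11
  x=4 (Eastvale, w=50) cum 61
  x=6 (Hillcrest, w=100) cum 161
  x=9 (Northgate, w=275) cum 436  ← median
  x=10 (Midtown, w=250) cum 686
  x=11 (Southcross, w=60) cum 746
⇒ x* = 9
y-coordinate, sorted with cumulative weight:
  y=1 (Westmoor, w=11) cum 11
  y=6 (Northgate, w=275) cum 286
  y=7 (Midtown, w=250) cum 536  ← median
  y=8 (Hillcrest, w=100) cum 636
  y=10 (Southcross, w=60) cum 696
  y=12 (Eastvale, w=50) cum 746
⇒ y* = 7

(9, 7)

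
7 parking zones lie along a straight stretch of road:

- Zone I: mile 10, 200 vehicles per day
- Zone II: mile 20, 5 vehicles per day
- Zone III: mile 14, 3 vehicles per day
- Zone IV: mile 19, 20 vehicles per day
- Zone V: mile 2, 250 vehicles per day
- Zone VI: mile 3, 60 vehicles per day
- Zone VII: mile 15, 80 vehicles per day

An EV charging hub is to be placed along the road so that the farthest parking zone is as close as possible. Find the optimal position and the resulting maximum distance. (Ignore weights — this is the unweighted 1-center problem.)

location 11, max distance 9

The 1-center on a line is the midpoint of the two extreme points: leftmost at 2, rightmost at 20.
Optimal location = (2 + 20)/2 = 11; maximum distance = (20 − 2)/2 = 9.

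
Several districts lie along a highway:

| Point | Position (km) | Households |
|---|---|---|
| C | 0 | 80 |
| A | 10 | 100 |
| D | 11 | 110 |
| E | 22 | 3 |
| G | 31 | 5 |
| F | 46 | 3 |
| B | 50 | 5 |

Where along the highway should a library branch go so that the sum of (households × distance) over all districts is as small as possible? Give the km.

x = 10

For a sum of weighted absolute distances on a line, the optimum is the weighted median (not the mean). Total weight W = 306; half-weight = 153.
Sort by position and accumulate weight:
  km 0 (C, w=80) → cum 80
  km 10 (A, w=100) → cum 180  ≥ 153 → median here
  km 11 (D, w=110) → cum 290
  km 22 (E, w=3) → cum 293
  km 31 (G, w=5) → cum 298
  km 46 (F, w=3) → cum 301
  km 50 (B, w=5) → cum 306
Optimal location: km 10.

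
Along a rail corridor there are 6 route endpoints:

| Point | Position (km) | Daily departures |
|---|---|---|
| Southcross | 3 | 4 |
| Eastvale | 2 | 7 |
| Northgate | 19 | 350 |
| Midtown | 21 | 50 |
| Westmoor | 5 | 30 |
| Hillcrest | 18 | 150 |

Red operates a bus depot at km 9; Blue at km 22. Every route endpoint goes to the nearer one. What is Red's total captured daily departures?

41

The indifferent point is the midpoint (9+22)/2 = 15.5; route endpoints left of it (closer to Red at 9) go to Red, those right go to Blue.
  Eastvale at 2 (w=7) → Red
  Southcross at 3 (w=4) → Red
  Westmoor at 5 (w=30) → Red
  Hillcrest at 18 (w=150) → Blue
  Northgate at 19 (w=350) → Blue
  Midtown at 21 (w=50) → Blue
Red captures 41; Blue captures 550.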